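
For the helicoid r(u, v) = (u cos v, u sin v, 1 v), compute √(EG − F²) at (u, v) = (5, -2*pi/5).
√(EG − F²)|_{(5, -2*pi/5)} = sqrt(26)

E = 1, F = 0, G = u^2 + 1; EG − F² = u^2 + 1; √(EG − F²) = sqrt(u^2 + 1). At the given point: sqrt(26).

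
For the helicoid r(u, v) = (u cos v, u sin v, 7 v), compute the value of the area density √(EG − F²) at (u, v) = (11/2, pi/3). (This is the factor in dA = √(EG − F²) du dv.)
√(EG − F²)|_{(11/2, pi/3)} = sqrt(317)/2

E = 1, F = 0, G = u^2 + 49, so EG − F² = u^2 + 49. Taking the positive square root: √(EG − F²) = sqrt(u^2 + 49). At (u, v) = (11/2, pi/3): sqrt(317)/2.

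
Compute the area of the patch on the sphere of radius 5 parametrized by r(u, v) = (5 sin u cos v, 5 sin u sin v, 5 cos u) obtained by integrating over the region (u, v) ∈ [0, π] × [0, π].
Area = 50*pi

Area = ∫∫ √(EG − F²) du dv with √(EG − F²) = 25*Abs(sin(u)). Integrating over [0, π] × [0, π] gives 50*pi.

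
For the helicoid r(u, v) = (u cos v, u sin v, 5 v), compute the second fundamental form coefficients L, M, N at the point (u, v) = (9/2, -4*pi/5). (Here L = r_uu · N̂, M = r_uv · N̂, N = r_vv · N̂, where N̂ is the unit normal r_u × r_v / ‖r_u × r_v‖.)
L = 0;  M = -10*sqrt(181)/181;  N = 0

Compute the unit normal N̂(u, v) = (5*sin(v)/sqrt(u^2 + 25), -5*cos(v)/sqrt(u^2 + 25), u/sqrt(u^2 + 25)), and the second partials r_uu, r_uv, r_vv. Take dot products:
  L(u, v) = r_uu · N̂ = 0,
  M(u, v) = r_uv · N̂ = -5/sqrt(u^2 + 25),
  N(u, v) = r_vv · N̂ = 0.
Evaluating at (u, v) = (9/2, -4*pi/5):
  L = 0, M = -10*sqrt(181)/181, N = 0.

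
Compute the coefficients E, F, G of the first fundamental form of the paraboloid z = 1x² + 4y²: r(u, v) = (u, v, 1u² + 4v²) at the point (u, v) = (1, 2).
E = 5;  F = 32;  G = 257

Partials: r_u = (1, 0, 2*u), r_v = (0, 1, 8*v). As functions of (u, v):
  E = r_u · r_u = 4*u^2 + 1,
  F = r_u · r_v = 16*u*v,
  G = r_v · r_v = 64*v^2 + 1.
Evaluating at (u, v) = (1, 2): E = 5, F = 32, G = 257.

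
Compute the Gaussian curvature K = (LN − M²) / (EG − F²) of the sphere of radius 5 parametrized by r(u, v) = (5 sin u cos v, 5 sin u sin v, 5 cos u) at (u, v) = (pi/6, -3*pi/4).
K = 1/25

Coefficients of the first fundamental form: E = 25, F = 0, G = 25*sin(u)^2.
Coefficients of the second fundamental form: L = -5*sin(u)/Abs(sin(u)), M = 0, N = -5*sin(u)^3/Abs(sin(u)).
Assemble K = (LN − M²)/(EG − F²) = 1/25. At (u, v) = (pi/6, -3*pi/4): K = 1/25.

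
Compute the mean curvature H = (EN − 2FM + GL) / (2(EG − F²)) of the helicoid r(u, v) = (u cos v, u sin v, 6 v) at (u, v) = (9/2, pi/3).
H = 0

With E = 1, F = 0, G = u^2 + 36, L = 0, M = -6/sqrt(u^2 + 36), N = 0, assemble
  H = (EN − 2FM + GL) / (2(EG − F²)) = 0.
At (u, v) = (9/2, pi/3): H = 0.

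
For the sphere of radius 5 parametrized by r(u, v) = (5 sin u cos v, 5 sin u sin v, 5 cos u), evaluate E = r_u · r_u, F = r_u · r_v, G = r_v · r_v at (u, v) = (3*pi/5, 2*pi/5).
E = 25;  F = 0;  G = 25*sqrt(5)/8 + 125/8

Partials: r_u = (5*cos(u)*cos(v), 5*sin(v)*cos(u), -5*sin(u)), r_v = (-5*sin(u)*sin(v), 5*sin(u)*cos(v), 0). As functions of (u, v):
  E = r_u · r_u = 25,
  F = r_u · r_v = 0,
  G = r_v · r_v = 25*sin(u)^2.
Evaluating at (u, v) = (3*pi/5, 2*pi/5): E = 25, F = 0, G = 25*sqrt(5)/8 + 125/8.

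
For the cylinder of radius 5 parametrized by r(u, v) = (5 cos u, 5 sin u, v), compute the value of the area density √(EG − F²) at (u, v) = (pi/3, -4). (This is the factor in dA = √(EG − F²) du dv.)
√(EG − F²)|_{(pi/3, -4)} = 5

E = 25, F = 0, G = 1, so EG − F² = 25. Taking the positive square root: √(EG − F²) = 5. At (u, v) = (pi/3, -4): 5.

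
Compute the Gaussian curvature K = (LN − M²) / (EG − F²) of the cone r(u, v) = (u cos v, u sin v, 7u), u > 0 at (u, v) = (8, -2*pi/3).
K = 0

Coefficients of the first fundamental form: E = 50, F = 0, G = u^2.
Coefficients of the second fundamental form: L = 0, M = 0, N = 7*sqrt(2)*u^2/(10*Abs(u)).
Assemble K = (LN − M²)/(EG − F²) = 0. At (u, v) = (8, -2*pi/3): K = 0.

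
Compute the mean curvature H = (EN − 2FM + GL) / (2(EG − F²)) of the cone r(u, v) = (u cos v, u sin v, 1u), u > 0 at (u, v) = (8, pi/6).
H = sqrt(2)/32

With E = 2, F = 0, G = u^2, L = 0, M = 0, N = sqrt(2)*u^2/(2*Abs(u)), assemble
  H = (EN − 2FM + GL) / (2(EG − F²)) = sqrt(2)/(4*Abs(u)).
At (u, v) = (8, pi/6): H = sqrt(2)/32.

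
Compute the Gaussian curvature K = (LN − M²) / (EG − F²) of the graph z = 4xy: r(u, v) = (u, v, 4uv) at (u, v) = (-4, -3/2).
K = -16/85849

Coefficients of the first fundamental form: E = 16*v^2 + 1, F = 16*u*v, G = 16*u^2 + 1.
Coefficients of the second fundamental form: L = 0, M = 4/sqrt(16*u^2 + 16*v^2 + 1), N = 0.
Assemble K = (LN − M²)/(EG − F²) = -16/(256*u^4 + 512*u^2*v^2 + 32*u^2 + 256*v^4 + 32*v^2 + 1). At (u, v) = (-4, -3/2): K = -16/85849.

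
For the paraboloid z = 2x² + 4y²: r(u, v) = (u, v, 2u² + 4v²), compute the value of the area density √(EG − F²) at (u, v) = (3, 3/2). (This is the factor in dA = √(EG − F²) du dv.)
√(EG − F²)|_{(3, 3/2)} = 17

E = 16*u^2 + 1, F = 32*u*v, G = 64*v^2 + 1, so EG − F² = 16*u^2 + 64*v^2 + 1. Taking the positive square root: √(EG − F²) = sqrt(16*u^2 + 64*v^2 + 1). At (u, v) = (3, 3/2): 17.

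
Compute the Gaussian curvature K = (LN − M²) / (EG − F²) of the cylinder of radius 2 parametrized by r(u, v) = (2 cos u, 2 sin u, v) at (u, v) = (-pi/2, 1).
K = 0

Coefficients of the first fundamental form: E = 4, F = 0, G = 1.
Coefficients of the second fundamental form: L = -2, M = 0, N = 0.
Assemble K = (LN − M²)/(EG − F²) = 0. At (u, v) = (-pi/2, 1): K = 0.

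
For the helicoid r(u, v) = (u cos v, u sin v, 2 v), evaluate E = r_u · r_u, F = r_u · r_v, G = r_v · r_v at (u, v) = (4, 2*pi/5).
E = 1;  F = 0;  G = 20

Partials: r_u = (cos(v), sin(v), 0), r_v = (-u*sin(v), u*cos(v), 2). As functions of (u, v):
  E = r_u · r_u = 1,
  F = r_u · r_v = 0,
  G = r_v · r_v = u^2 + 4.
Evaluating at (u, v) = (4, 2*pi/5): E = 1, F = 0, G = 20.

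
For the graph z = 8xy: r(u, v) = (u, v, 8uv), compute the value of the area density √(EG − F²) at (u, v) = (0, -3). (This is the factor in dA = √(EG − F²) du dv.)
√(EG − F²)|_{(0, -3)} = sqrt(577)

E = 64*v^2 + 1, F = 64*u*v, G = 64*u^2 + 1, so EG − F² = 64*u^2 + 64*v^2 + 1. Taking the positive square root: √(EG − F²) = sqrt(64*u^2 + 64*v^2 + 1). At (u, v) = (0, -3): sqrt(577).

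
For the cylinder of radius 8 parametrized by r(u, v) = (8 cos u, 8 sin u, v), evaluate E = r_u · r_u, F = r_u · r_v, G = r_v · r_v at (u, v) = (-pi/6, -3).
E = 64;  F = 0;  G = 1

Partials: r_u = (-8*sin(u), 8*cos(u), 0), r_v = (0, 0, 1). As functions of (u, v):
  E = r_u · r_u = 64,
  F = r_u · r_v = 0,
  G = r_v · r_v = 1.
Evaluating at (u, v) = (-pi/6, -3): E = 64, F = 0, G = 1.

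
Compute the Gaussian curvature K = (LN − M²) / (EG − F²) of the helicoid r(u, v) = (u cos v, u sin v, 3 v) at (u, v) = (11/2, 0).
K = -144/24649

Coefficients of the first fundamental form: E = 1, F = 0, G = u^2 + 9.
Coefficients of the second fundamental form: L = 0, M = -3/sqrt(u^2 + 9), N = 0.
Assemble K = (LN − M²)/(EG − F²) = -9/(u^2 + 9)^2. At (u, v) = (11/2, 0): K = -144/24649.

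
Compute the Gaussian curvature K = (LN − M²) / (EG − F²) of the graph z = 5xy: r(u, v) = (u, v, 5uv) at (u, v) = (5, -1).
K = -25/423801

Coefficients of the first fundamental form: E = 25*v^2 + 1, F = 25*u*v, G = 25*u^2 + 1.
Coefficients of the second fundamental form: L = 0, M = 5/sqrt(25*u^2 + 25*v^2 + 1), N = 0.
Assemble K = (LN − M²)/(EG − F²) = -25/(625*u^4 + 1250*u^2*v^2 + 50*u^2 + 625*v^4 + 50*v^2 + 1). At (u, v) = (5, -1): K = -25/423801.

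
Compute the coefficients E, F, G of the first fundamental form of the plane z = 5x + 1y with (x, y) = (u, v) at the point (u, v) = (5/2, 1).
E = 26;  F = 5;  G = 2

Partials: r_u = (1, 0, 5), r_v = (0, 1, 1). As functions of (u, v):
  E = r_u · r_u = 26,
  F = r_u · r_v = 5,
  G = r_v · r_v = 2.
Evaluating at (u, v) = (5/2, 1): E = 26, F = 5, G = 2.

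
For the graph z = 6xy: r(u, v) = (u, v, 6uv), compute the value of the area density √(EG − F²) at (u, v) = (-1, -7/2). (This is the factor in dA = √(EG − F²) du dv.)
√(EG − F²)|_{(-1, -7/2)} = sqrt(478)

E = 36*v^2 + 1, F = 36*u*v, G = 36*u^2 + 1, so EG − F² = 36*u^2 + 36*v^2 + 1. Taking the positive square root: √(EG − F²) = sqrt(36*u^2 + 36*v^2 + 1). At (u, v) = (-1, -7/2): sqrt(478).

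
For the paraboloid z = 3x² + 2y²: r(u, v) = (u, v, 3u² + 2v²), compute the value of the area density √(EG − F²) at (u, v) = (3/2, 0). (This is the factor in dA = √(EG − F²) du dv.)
√(EG − F²)|_{(3/2, 0)} = sqrt(82)

E = 36*u^2 + 1, F = 24*u*v, G = 16*v^2 + 1, so EG − F² = 36*u^2 + 16*v^2 + 1. Taking the positive square root: √(EG − F²) = sqrt(36*u^2 + 16*v^2 + 1). At (u, v) = (3/2, 0): sqrt(82).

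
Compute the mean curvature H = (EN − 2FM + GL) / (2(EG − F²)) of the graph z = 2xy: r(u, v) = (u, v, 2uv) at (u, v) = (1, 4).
H = -32*sqrt(69)/4761

With E = 4*v^2 + 1, F = 4*u*v, G = 4*u^2 + 1, L = 0, M = 2/sqrt(4*u^2 + 4*v^2 + 1), N = 0, assemble
  H = (EN − 2FM + GL) / (2(EG − F²)) = -8*u*v/(4*u^2 + 4*v^2 + 1)^(3/2).
At (u, v) = (1, 4): H = -32*sqrt(69)/4761.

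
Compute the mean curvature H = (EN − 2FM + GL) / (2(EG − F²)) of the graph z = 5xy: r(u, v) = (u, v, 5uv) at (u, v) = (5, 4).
H = -625*sqrt(114)/87723

With E = 25*v^2 + 1, F = 25*u*v, G = 25*u^2 + 1, L = 0, M = 5/sqrt(25*u^2 + 25*v^2 + 1), N = 0, assemble
  H = (EN − 2FM + GL) / (2(EG − F²)) = -125*u*v/(25*u^2 + 25*v^2 + 1)^(3/2).
At (u, v) = (5, 4): H = -625*sqrt(114)/87723.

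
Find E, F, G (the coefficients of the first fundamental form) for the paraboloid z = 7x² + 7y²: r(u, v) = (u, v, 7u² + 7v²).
E = 196*u^2 + 1;  F = 196*u*v;  G = 196*v^2 + 1

Compute partials: r_u = (1, 0, 14*u), r_v = (0, 1, 14*v). Then
  E = r_u · r_u = 196*u^2 + 1,
  F = r_u · r_v = 196*u*v,
  G = r_v · r_v = 196*v^2 + 1.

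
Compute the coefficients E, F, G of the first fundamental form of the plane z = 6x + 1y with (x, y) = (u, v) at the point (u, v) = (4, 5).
E = 37;  F = 6;  G = 2

Partials: r_u = (1, 0, 6), r_v = (0, 1, 1). As functions of (u, v):
  E = r_u · r_u = 37,
  F = r_u · r_v = 6,
  G = r_v · r_v = 2.
Evaluating at (u, v) = (4, 5): E = 37, F = 6, G = 2.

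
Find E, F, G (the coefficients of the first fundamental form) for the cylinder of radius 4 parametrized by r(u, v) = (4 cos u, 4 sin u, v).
E = 16;  F = 0;  G = 1

Compute partials: r_u = (-4*sin(u), 4*cos(u), 0), r_v = (0, 0, 1). Then
  E = r_u · r_u = 16,
  F = r_u · r_v = 0,
  G = r_v · r_v = 1.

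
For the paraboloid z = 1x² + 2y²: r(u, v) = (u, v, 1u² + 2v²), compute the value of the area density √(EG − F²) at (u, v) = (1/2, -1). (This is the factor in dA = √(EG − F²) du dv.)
√(EG − F²)|_{(1/2, -1)} = 3*sqrt(2)

E = 4*u^2 + 1, F = 8*u*v, G = 16*v^2 + 1, so EG − F² = 4*u^2 + 16*v^2 + 1. Taking the positive square root: √(EG − F²) = sqrt(4*u^2 + 16*v^2 + 1). At (u, v) = (1/2, -1): 3*sqrt(2).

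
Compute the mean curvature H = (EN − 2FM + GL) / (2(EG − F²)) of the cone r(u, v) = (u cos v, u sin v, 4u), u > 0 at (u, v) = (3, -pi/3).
H = 2*sqrt(17)/51

With E = 17, F = 0, G = u^2, L = 0, M = 0, N = 4*sqrt(17)*u^2/(17*Abs(u)), assemble
  H = (EN − 2FM + GL) / (2(EG − F²)) = 2*sqrt(17)/(17*Abs(u)).
At (u, v) = (3, -pi/3): H = 2*sqrt(17)/51.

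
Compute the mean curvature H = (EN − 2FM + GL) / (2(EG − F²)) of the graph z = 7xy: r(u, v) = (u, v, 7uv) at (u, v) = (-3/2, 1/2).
H = 1029*sqrt(494)/122018

With E = 49*v^2 + 1, F = 49*u*v, G = 49*u^2 + 1, L = 0, M = 7/sqrt(49*u^2 + 49*v^2 + 1), N = 0, assemble
  H = (EN − 2FM + GL) / (2(EG − F²)) = -343*u*v/(49*u^2 + 49*v^2 + 1)^(3/2).
At (u, v) = (-3/2, 1/2): H = 1029*sqrt(494)/122018.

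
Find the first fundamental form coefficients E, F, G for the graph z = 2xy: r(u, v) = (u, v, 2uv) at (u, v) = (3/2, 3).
E = 37;  F = 18;  G = 10

Partials: r_u = (1, 0, 2*v), r_v = (0, 1, 2*u). As functions of (u, v):
  E = r_u · r_u = 4*v^2 + 1,
  F = r_u · r_v = 4*u*v,
  G = r_v · r_v = 4*u^2 + 1.
Evaluating at (u, v) = (3/2, 3): E = 37, F = 18, G = 10.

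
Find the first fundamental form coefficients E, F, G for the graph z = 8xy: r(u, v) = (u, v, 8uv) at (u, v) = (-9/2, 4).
E = 1025;  F = -1152;  G = 1297

Partials: r_u = (1, 0, 8*v), r_v = (0, 1, 8*u). As functions of (u, v):
  E = r_u · r_u = 64*v^2 + 1,
  F = r_u · r_v = 64*u*v,
  G = r_v · r_v = 64*u^2 + 1.
Evaluating at (u, v) = (-9/2, 4): E = 1025, F = -1152, G = 1297.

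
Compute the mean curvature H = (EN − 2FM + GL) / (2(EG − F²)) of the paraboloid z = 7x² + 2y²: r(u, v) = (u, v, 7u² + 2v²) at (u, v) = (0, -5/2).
H = 709*sqrt(101)/10201

With E = 196*u^2 + 1, F = 56*u*v, G = 16*v^2 + 1, L = 14/sqrt(196*u^2 + 16*v^2 + 1), M = 0, N = 4/sqrt(196*u^2 + 16*v^2 + 1), assemble
  H = (EN − 2FM + GL) / (2(EG − F²)) = (392*u^2 + 112*v^2 + 9)/(196*u^2 + 16*v^2 + 1)^(3/2).
At (u, v) = (0, -5/2): H = 709*sqrt(101)/10201.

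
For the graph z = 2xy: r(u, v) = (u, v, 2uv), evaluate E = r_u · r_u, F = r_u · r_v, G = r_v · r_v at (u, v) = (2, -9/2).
E = 82;  F = -36;  G = 17

Partials: r_u = (1, 0, 2*v), r_v = (0, 1, 2*u). As functions of (u, v):
  E = r_u · r_u = 4*v^2 + 1,
  F = r_u · r_v = 4*u*v,
  G = r_v · r_v = 4*u^2 + 1.
Evaluating at (u, v) = (2, -9/2): E = 82, F = -36, G = 17.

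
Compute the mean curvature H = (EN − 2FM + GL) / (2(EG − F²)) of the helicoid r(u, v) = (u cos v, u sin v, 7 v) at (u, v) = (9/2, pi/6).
H = 0

With E = 1, F = 0, G = u^2 + 49, L = 0, M = -7/sqrt(u^2 + 49), N = 0, assemble
  H = (EN − 2FM + GL) / (2(EG − F²)) = 0.
At (u, v) = (9/2, pi/6): H = 0.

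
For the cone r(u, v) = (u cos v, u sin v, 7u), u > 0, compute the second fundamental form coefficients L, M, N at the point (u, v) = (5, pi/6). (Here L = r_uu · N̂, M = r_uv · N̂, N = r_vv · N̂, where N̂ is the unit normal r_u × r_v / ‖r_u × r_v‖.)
L = 0;  M = 0;  N = 7*sqrt(2)/2

Compute the unit normal N̂(u, v) = (-7*sqrt(2)*u*cos(v)/(10*Abs(u)), -7*sqrt(2)*u*sin(v)/(10*Abs(u)), sqrt(2)*u/(10*Abs(u))), and the second partials r_uu, r_uv, r_vv. Take dot products:
  L(u, v) = r_uu · N̂ = 0,
  M(u, v) = r_uv · N̂ = 0,
  N(u, v) = r_vv · N̂ = 7*sqrt(2)*u^2/(10*Abs(u)).
Evaluating at (u, v) = (5, pi/6):
  L = 0, M = 0, N = 7*sqrt(2)/2.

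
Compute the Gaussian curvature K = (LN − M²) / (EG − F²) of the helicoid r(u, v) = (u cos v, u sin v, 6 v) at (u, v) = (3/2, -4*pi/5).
K = -64/2601

Coefficients of the first fundamental form: E = 1, F = 0, G = u^2 + 36.
Coefficients of the second fundamental form: L = 0, M = -6/sqrt(u^2 + 36), N = 0.
Assemble K = (LN − M²)/(EG − F²) = -36/(u^2 + 36)^2. At (u, v) = (3/2, -4*pi/5): K = -64/2601.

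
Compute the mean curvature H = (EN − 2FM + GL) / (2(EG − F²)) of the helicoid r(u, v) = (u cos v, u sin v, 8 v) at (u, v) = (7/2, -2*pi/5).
H = 0

With E = 1, F = 0, G = u^2 + 64, L = 0, M = -8/sqrt(u^2 + 64), N = 0, assemble
  H = (EN − 2FM + GL) / (2(EG − F²)) = 0.
At (u, v) = (7/2, -2*pi/5): H = 0.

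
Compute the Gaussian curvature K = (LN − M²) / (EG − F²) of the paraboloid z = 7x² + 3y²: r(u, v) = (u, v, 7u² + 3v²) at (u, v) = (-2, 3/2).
K = 21/187489

Coefficients of the first fundamental form: E = 196*u^2 + 1, F = 84*u*v, G = 36*v^2 + 1.
Coefficients of the second fundamental form: L = 14/sqrt(196*u^2 + 36*v^2 + 1), M = 0, N = 6/sqrt(196*u^2 + 36*v^2 + 1).
Assemble K = (LN − M²)/(EG − F²) = 84/(38416*u^4 + 14112*u^2*v^2 + 392*u^2 + 1296*v^4 + 72*v^2 + 1). At (u, v) = (-2, 3/2): K = 21/187489.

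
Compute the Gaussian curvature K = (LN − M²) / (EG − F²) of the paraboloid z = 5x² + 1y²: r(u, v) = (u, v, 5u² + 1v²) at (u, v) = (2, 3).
K = 20/190969

Coefficients of the first fundamental form: E = 100*u^2 + 1, F = 20*u*v, G = 4*v^2 + 1.
Coefficients of the second fundamental form: L = 10/sqrt(100*u^2 + 4*v^2 + 1), M = 0, N = 2/sqrt(100*u^2 + 4*v^2 + 1).
Assemble K = (LN − M²)/(EG − F²) = 20/(10000*u^4 + 800*u^2*v^2 + 200*u^2 + 16*v^4 + 8*v^2 + 1). At (u, v) = (2, 3): K = 20/190969.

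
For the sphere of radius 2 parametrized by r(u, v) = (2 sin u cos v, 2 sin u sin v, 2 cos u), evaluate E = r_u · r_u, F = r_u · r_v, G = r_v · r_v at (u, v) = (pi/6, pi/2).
E = 4;  F = 0;  G = 1

Partials: r_u = (2*cos(u)*cos(v), 2*sin(v)*cos(u), -2*sin(u)), r_v = (-2*sin(u)*sin(v), 2*sin(u)*cos(v), 0). As functions of (u, v):
  E = r_u · r_u = 4,
  F = r_u · r_v = 0,
  G = r_v · r_v = 4*sin(u)^2.
Evaluating at (u, v) = (pi/6, pi/2): E = 4, F = 0, G = 1.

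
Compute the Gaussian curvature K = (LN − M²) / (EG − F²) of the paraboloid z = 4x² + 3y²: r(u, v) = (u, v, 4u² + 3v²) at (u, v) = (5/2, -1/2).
K = 12/42025

Coefficients of the first fundamental form: E = 64*u^2 + 1, F = 48*u*v, G = 36*v^2 + 1.
Coefficients of the second fundamental form: L = 8/sqrt(64*u^2 + 36*v^2 + 1), M = 0, N = 6/sqrt(64*u^2 + 36*v^2 + 1).
Assemble K = (LN − M²)/(EG − F²) = 48/(4096*u^4 + 4608*u^2*v^2 + 128*u^2 + 1296*v^4 + 72*v^2 + 1). At (u, v) = (5/2, -1/2): K = 12/42025.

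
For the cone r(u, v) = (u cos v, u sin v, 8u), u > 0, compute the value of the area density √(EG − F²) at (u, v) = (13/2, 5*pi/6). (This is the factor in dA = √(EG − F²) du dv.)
√(EG − F²)|_{(13/2, 5*pi/6)} = 13*sqrt(65)/2

E = 65, F = 0, G = u^2, so EG − F² = 65*u^2. Taking the positive square root: √(EG − F²) = sqrt(65)*Abs(u). At (u, v) = (13/2, 5*pi/6): 13*sqrt(65)/2.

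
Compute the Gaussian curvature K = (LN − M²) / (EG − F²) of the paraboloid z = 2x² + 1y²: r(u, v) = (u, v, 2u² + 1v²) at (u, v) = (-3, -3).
K = 8/32761

Coefficients of the first fundamental form: E = 16*u^2 + 1, F = 8*u*v, G = 4*v^2 + 1.
Coefficients of the second fundamental form: L = 4/sqrt(16*u^2 + 4*v^2 + 1), M = 0, N = 2/sqrt(16*u^2 + 4*v^2 + 1).
Assemble K = (LN − M²)/(EG − F²) = 8/(256*u^4 + 128*u^2*v^2 + 32*u^2 + 16*v^4 + 8*v^2 + 1). At (u, v) = (-3, -3): K = 8/32761.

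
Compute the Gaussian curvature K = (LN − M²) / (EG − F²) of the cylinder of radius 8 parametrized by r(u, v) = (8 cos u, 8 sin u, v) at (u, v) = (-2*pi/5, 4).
K = 0

Coefficients of the first fundamental form: E = 64, F = 0, G = 1.
Coefficients of the second fundamental form: L = -8, M = 0, N = 0.
Assemble K = (LN − M²)/(EG − F²) = 0. At (u, v) = (-2*pi/5, 4): K = 0.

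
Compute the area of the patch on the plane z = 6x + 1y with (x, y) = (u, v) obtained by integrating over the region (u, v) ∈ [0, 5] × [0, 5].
Area = 25*sqrt(38)

Area = ∫∫ √(EG − F²) du dv with √(EG − F²) = sqrt(38). Integrating over [0, 5] × [0, 5] gives 25*sqrt(38).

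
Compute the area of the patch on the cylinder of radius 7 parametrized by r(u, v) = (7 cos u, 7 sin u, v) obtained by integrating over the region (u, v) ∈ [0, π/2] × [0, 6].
Area = 21*pi

Area = ∫∫ √(EG − F²) du dv with √(EG − F²) = 7. Integrating over [0, π/2] × [0, 6] gives 21*pi.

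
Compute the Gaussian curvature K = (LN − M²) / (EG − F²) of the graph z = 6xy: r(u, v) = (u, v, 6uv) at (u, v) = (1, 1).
K = -36/5329

Coefficients of the first fundamental form: E = 36*v^2 + 1, F = 36*u*v, G = 36*u^2 + 1.
Coefficients of the second fundamental form: L = 0, M = 6/sqrt(36*u^2 + 36*v^2 + 1), N = 0.
Assemble K = (LN − M²)/(EG − F²) = -36/(1296*u^4 + 2592*u^2*v^2 + 72*u^2 + 1296*v^4 + 72*v^2 + 1). At (u, v) = (1, 1): K = -36/5329.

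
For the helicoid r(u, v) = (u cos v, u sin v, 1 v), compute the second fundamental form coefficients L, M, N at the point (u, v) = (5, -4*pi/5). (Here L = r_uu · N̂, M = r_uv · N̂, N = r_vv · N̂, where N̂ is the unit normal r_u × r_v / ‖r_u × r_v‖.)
L = 0;  M = -sqrt(26)/26;  N = 0

Compute the unit normal N̂(u, v) = (sin(v)/sqrt(u^2 + 1), -cos(v)/sqrt(u^2 + 1), u/sqrt(u^2 + 1)), and the second partials r_uu, r_uv, r_vv. Take dot products:
  L(u, v) = r_uu · N̂ = 0,
  M(u, v) = r_uv · N̂ = -1/sqrt(u^2 + 1),
  N(u, v) = r_vv · N̂ = 0.
Evaluating at (u, v) = (5, -4*pi/5):
  L = 0, M = -sqrt(26)/26, N = 0.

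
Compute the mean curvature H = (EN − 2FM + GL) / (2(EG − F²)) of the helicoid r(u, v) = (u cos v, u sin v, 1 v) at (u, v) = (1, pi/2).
H = 0

With E = 1, F = 0, G = u^2 + 1, L = 0, M = -1/sqrt(u^2 + 1), N = 0, assemble
  H = (EN − 2FM + GL) / (2(EG − F²)) = 0.
At (u, v) = (1, pi/2): H = 0.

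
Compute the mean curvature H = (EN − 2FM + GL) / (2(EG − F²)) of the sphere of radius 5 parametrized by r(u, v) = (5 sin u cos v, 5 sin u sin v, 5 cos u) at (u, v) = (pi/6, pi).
H = -1/5

With E = 25, F = 0, G = 25*sin(u)^2, L = -5*sin(u)/Abs(sin(u)), M = 0, N = -5*sin(u)^3/Abs(sin(u)), assemble
  H = (EN − 2FM + GL) / (2(EG − F²)) = -sin(u)/(5*Abs(sin(u))).
At (u, v) = (pi/6, pi): H = -1/5.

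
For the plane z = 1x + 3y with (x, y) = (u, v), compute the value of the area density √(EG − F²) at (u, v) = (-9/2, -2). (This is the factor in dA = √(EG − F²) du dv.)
√(EG − F²)|_{(-9/2, -2)} = sqrt(11)

E = 2, F = 3, G = 10, so EG − F² = 11. Taking the positive square root: √(EG − F²) = sqrt(11). At (u, v) = (-9/2, -2): sqrt(11).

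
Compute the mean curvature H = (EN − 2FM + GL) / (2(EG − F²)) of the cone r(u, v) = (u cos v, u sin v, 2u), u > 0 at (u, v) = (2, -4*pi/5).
H = sqrt(5)/10

With E = 5, F = 0, G = u^2, L = 0, M = 0, N = 2*sqrt(5)*u^2/(5*Abs(u)), assemble
  H = (EN − 2FM + GL) / (2(EG − F²)) = sqrt(5)/(5*Abs(u)).
At (u, v) = (2, -4*pi/5): H = sqrt(5)/10.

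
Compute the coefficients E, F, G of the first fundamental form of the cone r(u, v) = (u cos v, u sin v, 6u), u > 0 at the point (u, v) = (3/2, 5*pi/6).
E = 37;  F = 0;  G = 9/4

Partials: r_u = (cos(v), sin(v), 6), r_v = (-u*sin(v), u*cos(v), 0). As functions of (u, v):
  E = r_u · r_u = 37,
  F = r_u · r_v = 0,
  G = r_v · r_v = u^2.
Evaluating at (u, v) = (3/2, 5*pi/6): E = 37, F = 0, G = 9/4.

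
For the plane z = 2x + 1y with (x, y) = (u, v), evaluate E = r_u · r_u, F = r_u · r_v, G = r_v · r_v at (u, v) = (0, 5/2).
E = 5;  F = 2;  G = 2

Partials: r_u = (1, 0, 2), r_v = (0, 1, 1). As functions of (u, v):
  E = r_u · r_u = 5,
  F = r_u · r_v = 2,
  G = r_v · r_v = 2.
Evaluating at (u, v) = (0, 5/2): E = 5, F = 2, G = 2.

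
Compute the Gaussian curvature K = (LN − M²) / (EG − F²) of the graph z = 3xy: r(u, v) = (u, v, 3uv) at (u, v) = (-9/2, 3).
K = -144/1117249

Coefficients of the first fundamental form: E = 9*v^2 + 1, F = 9*u*v, G = 9*u^2 + 1.
Coefficients of the second fundamental form: L = 0, M = 3/sqrt(9*u^2 + 9*v^2 + 1), N = 0.
Assemble K = (LN − M²)/(EG − F²) = -9/(81*u^4 + 162*u^2*v^2 + 18*u^2 + 81*v^4 + 18*v^2 + 1). At (u, v) = (-9/2, 3): K = -144/1117249.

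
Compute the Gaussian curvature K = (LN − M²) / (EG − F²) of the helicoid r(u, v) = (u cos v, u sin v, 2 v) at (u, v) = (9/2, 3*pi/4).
K = -64/9409

Coefficients of the first fundamental form: E = 1, F = 0, G = u^2 + 4.
Coefficients of the second fundamental form: L = 0, M = -2/sqrt(u^2 + 4), N = 0.
Assemble K = (LN − M²)/(EG − F²) = -4/(u^2 + 4)^2. At (u, v) = (9/2, 3*pi/4): K = -64/9409.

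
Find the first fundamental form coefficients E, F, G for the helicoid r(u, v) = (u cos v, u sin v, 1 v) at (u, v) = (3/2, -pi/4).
E = 1;  F = 0;  G = 13/4

Partials: r_u = (cos(v), sin(v), 0), r_v = (-u*sin(v), u*cos(v), 1). As functions of (u, v):
  E = r_u · r_u = 1,
  F = r_u · r_v = 0,
  G = r_v · r_v = u^2 + 1.
Evaluating at (u, v) = (3/2, -pi/4): E = 1, F = 0, G = 13/4.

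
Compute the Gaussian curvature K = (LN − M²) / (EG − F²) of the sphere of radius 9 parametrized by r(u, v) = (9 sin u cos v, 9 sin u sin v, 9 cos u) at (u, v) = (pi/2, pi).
K = 1/81

Coefficients of the first fundamental form: E = 81, F = 0, G = 81*sin(u)^2.
Coefficients of the second fundamental form: L = -9*sin(u)/Abs(sin(u)), M = 0, N = -9*sin(u)^3/Abs(sin(u)).
Assemble K = (LN − M²)/(EG − F²) = 1/81. At (u, v) = (pi/2, pi): K = 1/81.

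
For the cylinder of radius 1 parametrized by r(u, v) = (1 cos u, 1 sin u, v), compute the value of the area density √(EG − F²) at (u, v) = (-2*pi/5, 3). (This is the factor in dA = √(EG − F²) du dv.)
√(EG − F²)|_{(-2*pi/5, 3)} = 1

E = 1, F = 0, G = 1, so EG − F² = 1. Taking the positive square root: √(EG − F²) = 1. At (u, v) = (-2*pi/5, 3): 1.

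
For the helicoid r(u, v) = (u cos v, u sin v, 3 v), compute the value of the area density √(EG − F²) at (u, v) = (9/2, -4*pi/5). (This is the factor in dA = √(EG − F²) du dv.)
√(EG − F²)|_{(9/2, -4*pi/5)} = 3*sqrt(13)/2

E = 1, F = 0, G = u^2 + 9, so EG − F² = u^2 + 9. Taking the positive square root: √(EG − F²) = sqrt(u^2 + 9). At (u, v) = (9/2, -4*pi/5): 3*sqrt(13)/2.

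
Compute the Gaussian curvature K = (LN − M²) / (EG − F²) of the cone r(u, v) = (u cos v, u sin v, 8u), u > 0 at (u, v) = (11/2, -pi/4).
K = 0

Coefficients of the first fundamental form: E = 65, F = 0, G = u^2.
Coefficients of the second fundamental form: L = 0, M = 0, N = 8*sqrt(65)*u^2/(65*Abs(u)).
Assemble K = (LN − M²)/(EG − F²) = 0. At (u, v) = (11/2, -pi/4): K = 0.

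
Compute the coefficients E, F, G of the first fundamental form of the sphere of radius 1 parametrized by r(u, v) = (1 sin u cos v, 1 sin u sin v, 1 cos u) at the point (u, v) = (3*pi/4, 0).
E = 1;  F = 0;  G = 1/2

Partials: r_u = (cos(u)*cos(v), sin(v)*cos(u), -sin(u)), r_v = (-sin(u)*sin(v), sin(u)*cos(v), 0). As functions of (u, v):
  E = r_u · r_u = 1,
  F = r_u · r_v = 0,
  G = r_v · r_v = sin(u)^2.
Evaluating at (u, v) = (3*pi/4, 0): E = 1, F = 0, G = 1/2.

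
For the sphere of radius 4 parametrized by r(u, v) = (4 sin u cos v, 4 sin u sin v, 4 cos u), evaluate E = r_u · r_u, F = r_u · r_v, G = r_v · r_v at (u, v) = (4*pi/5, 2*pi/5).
E = 16;  F = 0;  G = 10 - 2*sqrt(5)

Partials: r_u = (4*cos(u)*cos(v), 4*sin(v)*cos(u), -4*sin(u)), r_v = (-4*sin(u)*sin(v), 4*sin(u)*cos(v), 0). As functions of (u, v):
  E = r_u · r_u = 16,
  F = r_u · r_v = 0,
  G = r_v · r_v = 16*sin(u)^2.
Evaluating at (u, v) = (4*pi/5, 2*pi/5): E = 16, F = 0, G = 10 - 2*sqrt(5).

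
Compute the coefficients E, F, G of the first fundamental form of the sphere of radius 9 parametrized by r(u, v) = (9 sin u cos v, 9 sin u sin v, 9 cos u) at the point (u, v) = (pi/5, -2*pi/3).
E = 81;  F = 0;  G = 405/8 - 81*sqrt(5)/8

Partials: r_u = (9*cos(u)*cos(v), 9*sin(v)*cos(u), -9*sin(u)), r_v = (-9*sin(u)*sin(v), 9*sin(u)*cos(v), 0). As functions of (u, v):
  E = r_u · r_u = 81,
  F = r_u · r_v = 0,
  G = r_v · r_v = 81*sin(u)^2.
Evaluating at (u, v) = (pi/5, -2*pi/3): E = 81, F = 0, G = 405/8 - 81*sqrt(5)/8.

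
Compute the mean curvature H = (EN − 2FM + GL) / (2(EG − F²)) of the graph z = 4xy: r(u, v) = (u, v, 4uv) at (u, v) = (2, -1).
H = 128/729

With E = 16*v^2 + 1, F = 16*u*v, G = 16*u^2 + 1, L = 0, M = 4/sqrt(16*u^2 + 16*v^2 + 1), N = 0, assemble
  H = (EN − 2FM + GL) / (2(EG − F²)) = -64*u*v/(16*u^2 + 16*v^2 + 1)^(3/2).
At (u, v) = (2, -1): H = 128/729.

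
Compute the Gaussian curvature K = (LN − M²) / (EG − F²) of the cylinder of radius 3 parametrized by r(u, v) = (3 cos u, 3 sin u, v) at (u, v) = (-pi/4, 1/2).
K = 0

Coefficients of the first fundamental form: E = 9, F = 0, G = 1.
Coefficients of the second fundamental form: L = -3, M = 0, N = 0.
Assemble K = (LN − M²)/(EG − F²) = 0. At (u, v) = (-pi/4, 1/2): K = 0.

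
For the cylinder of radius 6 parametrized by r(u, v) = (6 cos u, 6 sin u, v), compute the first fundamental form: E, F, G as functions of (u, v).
E = 36;  F = 0;  G = 1

Compute partials: r_u = (-6*sin(u), 6*cos(u), 0), r_v = (0, 0, 1). Then
  E = r_u · r_u = 36,
  F = r_u · r_v = 0,
  G = r_v · r_v = 1.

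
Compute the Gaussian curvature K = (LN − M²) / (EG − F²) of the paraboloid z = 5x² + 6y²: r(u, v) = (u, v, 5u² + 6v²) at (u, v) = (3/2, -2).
K = 30/160801

Coefficients of the first fundamental form: E = 100*u^2 + 1, F = 120*u*v, G = 144*v^2 + 1.
Coefficients of the second fundamental form: L = 10/sqrt(100*u^2 + 144*v^2 + 1), M = 0, N = 12/sqrt(100*u^2 + 144*v^2 + 1).
Assemble K = (LN − M²)/(EG − F²) = 120/(10000*u^4 + 28800*u^2*v^2 + 200*u^2 + 20736*v^4 + 288*v^2 + 1). At (u, v) = (3/2, -2): K = 30/160801.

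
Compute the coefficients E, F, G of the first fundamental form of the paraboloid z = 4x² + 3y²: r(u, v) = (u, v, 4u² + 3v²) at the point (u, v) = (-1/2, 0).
E = 17;  F = 0;  G = 1

Partials: r_u = (1, 0, 8*u), r_v = (0, 1, 6*v). As functions of (u, v):
  E = r_u · r_u = 64*u^2 + 1,
  F = r_u · r_v = 48*u*v,
  G = r_v · r_v = 36*v^2 + 1.
Evaluating at (u, v) = (-1/2, 0): E = 17, F = 0, G = 1.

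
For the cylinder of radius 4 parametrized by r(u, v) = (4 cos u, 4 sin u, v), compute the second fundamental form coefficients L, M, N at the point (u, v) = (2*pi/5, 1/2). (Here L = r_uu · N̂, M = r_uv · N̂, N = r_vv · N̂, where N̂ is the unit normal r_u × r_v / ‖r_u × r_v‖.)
L = -4;  M = 0;  N = 0

Compute the unit normal N̂(u, v) = (cos(u), sin(u), 0), and the second partials r_uu, r_uv, r_vv. Take dot products:
  L(u, v) = r_uu · N̂ = -4,
  M(u, v) = r_uv · N̂ = 0,
  N(u, v) = r_vv · N̂ = 0.
Evaluating at (u, v) = (2*pi/5, 1/2):
  L = -4, M = 0, N = 0.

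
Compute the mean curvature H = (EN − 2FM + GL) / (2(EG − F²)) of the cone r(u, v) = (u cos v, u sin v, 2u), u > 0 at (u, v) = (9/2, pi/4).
H = 2*sqrt(5)/45

With E = 5, F = 0, G = u^2, L = 0, M = 0, N = 2*sqrt(5)*u^2/(5*Abs(u)), assemble
  H = (EN − 2FM + GL) / (2(EG − F²)) = sqrt(5)/(5*Abs(u)).
At (u, v) = (9/2, pi/4): H = 2*sqrt(5)/45.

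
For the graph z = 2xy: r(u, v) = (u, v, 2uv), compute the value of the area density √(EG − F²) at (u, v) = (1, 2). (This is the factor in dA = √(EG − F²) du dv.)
√(EG − F²)|_{(1, 2)} = sqrt(21)

E = 4*v^2 + 1, F = 4*u*v, G = 4*u^2 + 1, so EG − F² = 4*u^2 + 4*v^2 + 1. Taking the positive square root: √(EG − F²) = sqrt(4*u^2 + 4*v^2 + 1). At (u, v) = (1, 2): sqrt(21).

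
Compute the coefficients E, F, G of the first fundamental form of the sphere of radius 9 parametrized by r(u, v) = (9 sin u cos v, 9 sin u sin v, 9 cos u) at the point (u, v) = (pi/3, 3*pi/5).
E = 81;  F = 0;  G = 243/4

Partials: r_u = (9*cos(u)*cos(v), 9*sin(v)*cos(u), -9*sin(u)), r_v = (-9*sin(u)*sin(v), 9*sin(u)*cos(v), 0). As functions of (u, v):
  E = r_u · r_u = 81,
  F = r_u · r_v = 0,
  G = r_v · r_v = 81*sin(u)^2.
Evaluating at (u, v) = (pi/3, 3*pi/5): E = 81, F = 0, G = 243/4.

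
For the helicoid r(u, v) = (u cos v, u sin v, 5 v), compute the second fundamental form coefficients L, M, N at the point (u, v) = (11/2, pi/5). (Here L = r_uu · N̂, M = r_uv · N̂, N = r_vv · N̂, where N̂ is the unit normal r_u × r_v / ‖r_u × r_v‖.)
L = 0;  M = -10*sqrt(221)/221;  N = 0

Compute the unit normal N̂(u, v) = (5*sin(v)/sqrt(u^2 + 25), -5*cos(v)/sqrt(u^2 + 25), u/sqrt(u^2 + 25)), and the second partials r_uu, r_uv, r_vv. Take dot products:
  L(u, v) = r_uu · N̂ = 0,
  M(u, v) = r_uv · N̂ = -5/sqrt(u^2 + 25),
  N(u, v) = r_vv · N̂ = 0.
Evaluating at (u, v) = (11/2, pi/5):
  L = 0, M = -10*sqrt(221)/221, N = 0.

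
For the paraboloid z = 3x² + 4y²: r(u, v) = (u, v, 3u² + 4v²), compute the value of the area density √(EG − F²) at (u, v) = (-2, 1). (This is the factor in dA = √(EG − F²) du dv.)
√(EG − F²)|_{(-2, 1)} = sqrt(209)

E = 36*u^2 + 1, F = 48*u*v, G = 64*v^2 + 1, so EG − F² = 36*u^2 + 64*v^2 + 1. Taking the positive square root: √(EG − F²) = sqrt(36*u^2 + 64*v^2 + 1). At (u, v) = (-2, 1): sqrt(209).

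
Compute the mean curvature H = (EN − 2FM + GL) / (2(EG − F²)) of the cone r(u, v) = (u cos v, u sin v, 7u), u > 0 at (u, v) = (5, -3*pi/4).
H = 7*sqrt(2)/100

With E = 50, F = 0, G = u^2, L = 0, M = 0, N = 7*sqrt(2)*u^2/(10*Abs(u)), assemble
  H = (EN − 2FM + GL) / (2(EG − F²)) = 7*sqrt(2)/(20*Abs(u)).
At (u, v) = (5, -3*pi/4): H = 7*sqrt(2)/100.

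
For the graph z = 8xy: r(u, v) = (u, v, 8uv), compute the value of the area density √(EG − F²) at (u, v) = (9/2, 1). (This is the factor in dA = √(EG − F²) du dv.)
√(EG − F²)|_{(9/2, 1)} = sqrt(1361)

E = 64*v^2 + 1, F = 64*u*v, G = 64*u^2 + 1, so EG − F² = 64*u^2 + 64*v^2 + 1. Taking the positive square root: √(EG − F²) = sqrt(64*u^2 + 64*v^2 + 1). At (u, v) = (9/2, 1): sqrt(1361).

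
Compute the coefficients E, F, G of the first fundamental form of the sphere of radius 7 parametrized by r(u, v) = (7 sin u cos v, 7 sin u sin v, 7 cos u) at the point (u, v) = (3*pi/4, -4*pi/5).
E = 49;  F = 0;  G = 49/2

Partials: r_u = (7*cos(u)*cos(v), 7*sin(v)*cos(u), -7*sin(u)), r_v = (-7*sin(u)*sin(v), 7*sin(u)*cos(v), 0). As functions of (u, v):
  E = r_u · r_u = 49,
  F = r_u · r_v = 0,
  G = r_v · r_v = 49*sin(u)^2.
Evaluating at (u, v) = (3*pi/4, -4*pi/5): E = 49, F = 0, G = 49/2.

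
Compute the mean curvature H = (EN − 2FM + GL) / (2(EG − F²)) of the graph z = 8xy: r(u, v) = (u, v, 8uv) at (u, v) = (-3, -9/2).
H = -6912*sqrt(1873)/3508129

With E = 64*v^2 + 1, F = 64*u*v, G = 64*u^2 + 1, L = 0, M = 8/sqrt(64*u^2 + 64*v^2 + 1), N = 0, assemble
  H = (EN − 2FM + GL) / (2(EG − F²)) = -512*u*v/(64*u^2 + 64*v^2 + 1)^(3/2).
At (u, v) = (-3, -9/2): H = -6912*sqrt(1873)/3508129.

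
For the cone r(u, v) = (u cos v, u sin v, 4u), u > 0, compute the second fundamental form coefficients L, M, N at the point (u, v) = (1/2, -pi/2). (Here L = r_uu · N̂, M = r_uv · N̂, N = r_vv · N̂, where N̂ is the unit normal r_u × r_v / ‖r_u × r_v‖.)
L = 0;  M = 0;  N = 2*sqrt(17)/17

Compute the unit normal N̂(u, v) = (-4*sqrt(17)*u*cos(v)/(17*Abs(u)), -4*sqrt(17)*u*sin(v)/(17*Abs(u)), sqrt(17)*u/(17*Abs(u))), and the second partials r_uu, r_uv, r_vv. Take dot products:
  L(u, v) = r_uu · N̂ = 0,
  M(u, v) = r_uv · N̂ = 0,
  N(u, v) = r_vv · N̂ = 4*sqrt(17)*u^2/(17*Abs(u)).
Evaluating at (u, v) = (1/2, -pi/2):
  L = 0, M = 0, N = 2*sqrt(17)/17.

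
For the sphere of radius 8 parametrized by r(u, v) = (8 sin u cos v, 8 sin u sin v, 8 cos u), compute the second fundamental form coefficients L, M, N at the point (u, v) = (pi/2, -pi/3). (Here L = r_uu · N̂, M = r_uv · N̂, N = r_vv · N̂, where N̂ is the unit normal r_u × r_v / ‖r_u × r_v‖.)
L = -8;  M = 0;  N = -8

Compute the unit normal N̂(u, v) = (sin(u)^2*cos(v)/Abs(sin(u)), sin(u)^2*sin(v)/Abs(sin(u)), sin(2*u)/(2*Abs(sin(u)))), and the second partials r_uu, r_uv, r_vv. Take dot products:
  L(u, v) = r_uu · N̂ = -8*sin(u)/Abs(sin(u)),
  M(u, v) = r_uv · N̂ = 0,
  N(u, v) = r_vv · N̂ = -8*sin(u)^3/Abs(sin(u)).
Evaluating at (u, v) = (pi/2, -pi/3):
  L = -8, M = 0, N = -8.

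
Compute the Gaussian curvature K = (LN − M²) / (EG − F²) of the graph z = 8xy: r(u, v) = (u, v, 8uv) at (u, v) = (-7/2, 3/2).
K = -64/863041

Coefficients of the first fundamental form: E = 64*v^2 + 1, F = 64*u*v, G = 64*u^2 + 1.
Coefficients of the second fundamental form: L = 0, M = 8/sqrt(64*u^2 + 64*v^2 + 1), N = 0.
Assemble K = (LN − M²)/(EG − F²) = -64/(4096*u^4 + 8192*u^2*v^2 + 128*u^2 + 4096*v^4 + 128*v^2 + 1). At (u, v) = (-7/2, 3/2): K = -64/863041.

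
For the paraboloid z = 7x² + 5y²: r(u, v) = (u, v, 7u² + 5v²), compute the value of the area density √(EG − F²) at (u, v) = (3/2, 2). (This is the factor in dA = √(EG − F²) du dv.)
√(EG − F²)|_{(3/2, 2)} = sqrt(842)

E = 196*u^2 + 1, F = 140*u*v, G = 100*v^2 + 1, so EG − F² = 196*u^2 + 100*v^2 + 1. Taking the positive square root: √(EG − F²) = sqrt(196*u^2 + 100*v^2 + 1). At (u, v) = (3/2, 2): sqrt(842).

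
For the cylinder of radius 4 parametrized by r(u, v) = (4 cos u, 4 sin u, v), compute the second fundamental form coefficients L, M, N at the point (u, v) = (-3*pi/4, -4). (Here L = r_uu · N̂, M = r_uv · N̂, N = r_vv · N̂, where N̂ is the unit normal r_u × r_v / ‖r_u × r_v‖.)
L = -4;  M = 0;  N = 0

Compute the unit normal N̂(u, v) = (cos(u), sin(u), 0), and the second partials r_uu, r_uv, r_vv. Take dot products:
  L(u, v) = r_uu · N̂ = -4,
  M(u, v) = r_uv · N̂ = 0,
  N(u, v) = r_vv · N̂ = 0.
Evaluating at (u, v) = (-3*pi/4, -4):
  L = -4, M = 0, N = 0.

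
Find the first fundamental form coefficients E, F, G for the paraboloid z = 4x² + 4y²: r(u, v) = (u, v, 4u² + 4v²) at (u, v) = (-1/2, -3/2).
E = 17;  F = 48;  G = 145

Partials: r_u = (1, 0, 8*u), r_v = (0, 1, 8*v). As functions of (u, v):
  E = r_u · r_u = 64*u^2 + 1,
  F = r_u · r_v = 64*u*v,
  G = r_v · r_v = 64*v^2 + 1.
Evaluating at (u, v) = (-1/2, -3/2): E = 17, F = 48, G = 145.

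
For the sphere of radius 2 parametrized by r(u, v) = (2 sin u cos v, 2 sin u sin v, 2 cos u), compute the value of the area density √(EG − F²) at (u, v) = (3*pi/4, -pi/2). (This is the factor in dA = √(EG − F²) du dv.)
√(EG − F²)|_{(3*pi/4, -pi/2)} = 2*sqrt(2)

E = 4, F = 0, G = 4*sin(u)^2, so EG − F² = 16*sin(u)^2. Taking the positive square root: √(EG − F²) = 4*Abs(sin(u)). At (u, v) = (3*pi/4, -pi/2): 2*sqrt(2).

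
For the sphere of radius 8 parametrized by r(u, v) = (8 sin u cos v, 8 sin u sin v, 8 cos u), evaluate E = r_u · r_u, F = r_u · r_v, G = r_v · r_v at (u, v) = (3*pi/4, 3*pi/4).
E = 64;  F = 0;  G = 32

Partials: r_u = (8*cos(u)*cos(v), 8*sin(v)*cos(u), -8*sin(u)), r_v = (-8*sin(u)*sin(v), 8*sin(u)*cos(v), 0). As functions of (u, v):
  E = r_u · r_u = 64,
  F = r_u · r_v = 0,
  G = r_v · r_v = 64*sin(u)^2.
Evaluating at (u, v) = (3*pi/4, 3*pi/4): E = 64, F = 0, G = 32.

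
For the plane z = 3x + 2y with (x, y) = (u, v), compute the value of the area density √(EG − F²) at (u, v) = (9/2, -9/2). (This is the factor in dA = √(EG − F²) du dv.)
√(EG − F²)|_{(9/2, -9/2)} = sqrt(14)

E = 10, F = 6, G = 5, so EG − F² = 14. Taking the positive square root: √(EG − F²) = sqrt(14). At (u, v) = (9/2, -9/2): sqrt(14).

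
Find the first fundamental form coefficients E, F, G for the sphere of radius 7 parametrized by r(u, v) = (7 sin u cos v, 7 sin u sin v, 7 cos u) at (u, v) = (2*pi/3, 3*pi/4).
E = 49;  F = 0;  G = 147/4

Partials: r_u = (7*cos(u)*cos(v), 7*sin(v)*cos(u), -7*sin(u)), r_v = (-7*sin(u)*sin(v), 7*sin(u)*cos(v), 0). As functions of (u, v):
  E = r_u · r_u = 49,
  F = r_u · r_v = 0,
  G = r_v · r_v = 49*sin(u)^2.
Evaluating at (u, v) = (2*pi/3, 3*pi/4): E = 49, F = 0, G = 147/4.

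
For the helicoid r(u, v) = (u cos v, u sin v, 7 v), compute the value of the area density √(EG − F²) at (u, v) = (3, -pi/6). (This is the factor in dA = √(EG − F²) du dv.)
√(EG − F²)|_{(3, -pi/6)} = sqrt(58)

E = 1, F = 0, G = u^2 + 49, so EG − F² = u^2 + 49. Taking the positive square root: √(EG − F²) = sqrt(u^2 + 49). At (u, v) = (3, -pi/6): sqrt(58).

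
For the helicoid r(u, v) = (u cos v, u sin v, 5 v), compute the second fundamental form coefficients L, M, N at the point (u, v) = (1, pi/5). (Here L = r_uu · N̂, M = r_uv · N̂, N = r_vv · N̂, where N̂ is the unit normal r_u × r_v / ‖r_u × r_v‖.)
L = 0;  M = -5*sqrt(26)/26;  N = 0

Compute the unit normal N̂(u, v) = (5*sin(v)/sqrt(u^2 + 25), -5*cos(v)/sqrt(u^2 + 25), u/sqrt(u^2 + 25)), and the second partials r_uu, r_uv, r_vv. Take dot products:
  L(u, v) = r_uu · N̂ = 0,
  M(u, v) = r_uv · N̂ = -5/sqrt(u^2 + 25),
  N(u, v) = r_vv · N̂ = 0.
Evaluating at (u, v) = (1, pi/5):
  L = 0, M = -5*sqrt(26)/26, N = 0.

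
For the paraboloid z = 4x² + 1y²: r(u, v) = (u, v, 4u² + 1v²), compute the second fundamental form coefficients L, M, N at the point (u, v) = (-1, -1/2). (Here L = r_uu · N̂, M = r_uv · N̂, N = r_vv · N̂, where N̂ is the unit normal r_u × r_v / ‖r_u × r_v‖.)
L = 4*sqrt(66)/33;  M = 0;  N = sqrt(66)/33

Compute the unit normal N̂(u, v) = (-8*u/sqrt(64*u^2 + 4*v^2 + 1), -2*v/sqrt(64*u^2 + 4*v^2 + 1), 1/sqrt(64*u^2 + 4*v^2 + 1)), and the second partials r_uu, r_uv, r_vv. Take dot products:
  L(u, v) = r_uu · N̂ = 8/sqrt(64*u^2 + 4*v^2 + 1),
  M(u, v) = r_uv · N̂ = 0,
  N(u, v) = r_vv · N̂ = 2/sqrt(64*u^2 + 4*v^2 + 1).
Evaluating at (u, v) = (-1, -1/2):
  L = 4*sqrt(66)/33, M = 0, N = sqrt(66)/33.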